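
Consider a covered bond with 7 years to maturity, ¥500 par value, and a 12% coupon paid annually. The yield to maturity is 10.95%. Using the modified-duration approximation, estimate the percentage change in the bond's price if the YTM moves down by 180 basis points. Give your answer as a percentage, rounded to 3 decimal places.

Periodic yield y = 0.1095. Modified duration first:
  t   CF        PV=CF/(1+0.1095)^t    t·PV
  1        60.00        54.0784        54.0784
  2        60.00        48.7412        97.4825
  3        60.00        43.9308       131.7925
  4        60.00        39.5952       158.3806
  5        60.00        35.6874       178.4369
  6        60.00        32.1653       192.9917
  7       560.00       270.5807     1,894.0652
  Σ                    524.7790     2,707.2278
P = 524.7790; D_Mac = 5.15880 yrs; D_mod = 5.15880/(1+0.1095) = 4.64966 yrs.
ΔP/P ≈ -D_mod · Δy = -4.64966 × (-0.018) = +0.083694 = +8.3694%.

+8.369%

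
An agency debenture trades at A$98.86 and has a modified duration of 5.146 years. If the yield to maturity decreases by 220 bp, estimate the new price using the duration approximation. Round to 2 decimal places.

A$110.05

Duration approximation: ΔP/P ≈ -D_mod · Δy = -5.146 × (-0.022) = +0.113212.
New price ≈ 98.86 × (1 + 0.113212) = 110.05213832.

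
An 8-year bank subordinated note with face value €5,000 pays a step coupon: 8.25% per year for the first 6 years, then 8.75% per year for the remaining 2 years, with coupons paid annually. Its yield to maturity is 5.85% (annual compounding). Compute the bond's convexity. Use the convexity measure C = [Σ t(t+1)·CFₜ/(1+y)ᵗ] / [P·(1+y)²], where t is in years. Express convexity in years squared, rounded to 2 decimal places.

46.35

With y = 0.0585:
  t   CF        PV=CF/(1+0.0585)^t    t·PV        t(t+1)·PV
  1       412.50       389.7024       389.7024         779.4048
  2       412.50       368.1648       736.3295       2,208.9886
  3       412.50       347.8174     1,043.4523       4,173.8094
  4       412.50       328.5947     1,314.3786       6,571.8932
  5       412.50       310.4343     1,552.1713       9,313.0277
  6       412.50       293.2775     1,759.6651      12,317.6559
  7       437.50       293.8610     2,057.0273      16,456.2186
  8     5,437.50     3,450.4232    27,603.3860     248,430.4738
  Σ                  5,782.2754    36,456.1127     300,251.4721
P = 5,782.2754.
Convexity = Σ t(t+1)·PV / [P·(1+y)²] = 300,251.4721 / (5,782.2754 × 1.120422) = 46.34519.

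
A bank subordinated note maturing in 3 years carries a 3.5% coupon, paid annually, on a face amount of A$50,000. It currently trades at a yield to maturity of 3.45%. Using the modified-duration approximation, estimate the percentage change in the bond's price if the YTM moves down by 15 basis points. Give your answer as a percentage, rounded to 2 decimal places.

+0.42%

Periodic yield y = 0.0345. Modified duration first:
  t   CF        PV=CF/(1+0.0345)^t    t·PV
  1     1,750.00     1,691.6385     1,691.6385
  2     1,750.00     1,635.2233     3,270.4465
  3    51,750.00    46,743.2461   140,229.7384
  Σ                 50,070.1079   145,191.8234
P = 50,070.1079; D_Mac = 2.89977 yrs; D_mod = 2.89977/(1+0.0345) = 2.80306 yrs.
ΔP/P ≈ -D_mod · Δy = -2.80306 × (-0.0015) = +0.004205 = +0.4205%.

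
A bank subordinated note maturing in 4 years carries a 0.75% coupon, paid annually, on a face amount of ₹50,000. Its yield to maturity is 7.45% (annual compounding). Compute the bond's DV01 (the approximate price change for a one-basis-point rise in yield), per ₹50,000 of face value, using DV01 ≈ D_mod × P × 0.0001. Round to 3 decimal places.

₹14.246

Periodic yield y = 0.0745.
  t   CF        PV=CF/(1+0.0745)^t    t·PV
  1       375.00       348.9995       348.9995
  2       375.00       324.8018       649.6036
  3       375.00       302.2818       906.8454
  4    50,375.00    37,791.0866   151,164.3466
  Σ                 38,767.1698   153,069.7951
P = 38,767.1698; D_Mac = 3.94844 yrs; D_mod = 3.67468 yrs.
DV01 ≈ 3.67468 × 38,767.1698 × 0.0001 = 14.245677.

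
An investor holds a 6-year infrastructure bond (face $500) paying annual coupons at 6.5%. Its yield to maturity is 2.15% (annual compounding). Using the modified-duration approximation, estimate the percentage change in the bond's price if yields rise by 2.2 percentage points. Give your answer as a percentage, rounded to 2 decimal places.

Periodic yield y = 0.0215. Modified duration first:
  t   CF        PV=CF/(1+0.0215)^t    t·PV
  1        32.50        31.8160        31.8160
  2        32.50        31.1463        62.2926
  3        32.50        30.4908        91.4723
  4        32.50        29.8490       119.3960
  5        32.50        29.2208       146.1038
  6       532.50       468.6940     2,812.1640
  Σ                    621.2168     3,263.2446
P = 621.2168; D_Mac = 5.25299 yrs; D_mod = 5.25299/(1+0.0215) = 5.14243 yrs.
ΔP/P ≈ -D_mod · Δy = -5.14243 × (+0.022) = -0.113133 = -11.3133%.

-11.31%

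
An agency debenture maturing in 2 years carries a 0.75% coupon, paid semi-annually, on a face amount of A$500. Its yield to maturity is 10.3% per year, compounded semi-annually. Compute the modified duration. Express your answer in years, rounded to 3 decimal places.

1.890 years

Periodic yield y = 0.0515. First find Macaulay duration:
  t   CF        PV=CF/(1+0.0515)^t    t·PV
  1        1.875         1.7832         1.7832
  2        1.875         1.6958         3.3917
  3        1.875         1.6128         4.8383
  4      501.875       410.5428     1,642.1713
  Σ                    415.6346     1,652.1844
P = 415.6346; Macaulay duration = 1,652.1844 / 415.6346 = 3.97509 half-year periods = 1.98754 years.
Modified duration = D_Mac / (1 + y) = 1.98754 / 1.0515 = 1.89020 years.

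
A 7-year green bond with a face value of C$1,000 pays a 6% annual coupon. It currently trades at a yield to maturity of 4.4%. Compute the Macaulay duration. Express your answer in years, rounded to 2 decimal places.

5.97 years

Periodic yield y = 0.044. Discount each cash flow and weight by its year:
  t   CF        PV=CF/(1+0.044)^t    t·PV
  1        60.00        57.4713        57.4713
  2        60.00        55.0491       110.0982
  3        60.00        52.7290       158.1871
  4        60.00        50.5067       202.0269
  5        60.00        48.3781       241.8905
  6        60.00        46.3392       278.0350
  7     1,060.00       784.1558     5,489.0908
  Σ                  1,094.6292     6,536.7998
Price P = Σ PV = 1,094.6292.
Macaulay duration = Σ(t·PV) / P = 6,536.7998 / 1,094.6292 = 5.97170 years.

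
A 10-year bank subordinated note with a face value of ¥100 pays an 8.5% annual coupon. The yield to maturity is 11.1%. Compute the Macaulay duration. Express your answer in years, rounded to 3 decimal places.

6.852 years

Periodic yield y = 0.111. Discount each cash flow and weight by its year:
  t   CF        PV=CF/(1+0.111)^t    t·PV
  1         8.50         7.6508         7.6508
  2         8.50         6.8864        13.7728
  3         8.50         6.1984        18.5951
  4         8.50         5.5791        22.3163
  5         8.50         5.0217        25.1084
  6         8.50         4.5200        27.1198
  7         8.50         4.0684        28.4786
  8         8.50         3.6619        29.2952
  9         8.50         3.2960        29.6644
  10      108.50        37.8695       378.6946
  Σ                     84.7520       580.6958
Price P = Σ PV = 84.7520.
Macaulay duration = Σ(t·PV) / P = 580.6958 / 84.7520 = 6.85171 years.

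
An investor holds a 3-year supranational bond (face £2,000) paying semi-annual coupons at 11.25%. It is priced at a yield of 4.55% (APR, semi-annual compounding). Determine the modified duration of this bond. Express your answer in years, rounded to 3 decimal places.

2.603 years

Periodic yield y = 0.02275. First find Macaulay duration:
  t   CF        PV=CF/(1+0.02275)^t    t·PV
  1       112.50       109.9976       109.9976
  2       112.50       107.5508       215.1016
  3       112.50       105.1584       315.4753
  4       112.50       102.8193       411.2771
  5       112.50       100.5322       502.6609
  6     2,112.50     1,845.7794    11,074.6762
  Σ                  2,371.8376    12,629.1886
P = 2,371.8376; Macaulay duration = 12,629.1886 / 2,371.8376 = 5.32464 half-year periods = 2.66232 years.
Modified duration = D_Mac / (1 + y) = 2.66232 / 1.02275 = 2.60310 years.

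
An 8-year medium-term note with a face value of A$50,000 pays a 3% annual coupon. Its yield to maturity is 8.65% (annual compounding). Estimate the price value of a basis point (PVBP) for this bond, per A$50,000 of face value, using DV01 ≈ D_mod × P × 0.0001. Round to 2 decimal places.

A$22.11

Periodic yield y = 0.0865.
  t   CF        PV=CF/(1+0.0865)^t    t·PV
  1     1,500.00     1,380.5798     1,380.5798
  2     1,500.00     1,270.6671     2,541.3343
  3     1,500.00     1,169.5050     3,508.5149
  4     1,500.00     1,076.3966     4,305.5866
  5     1,500.00       990.7010     4,953.5051
  6     1,500.00       911.8279     5,470.9674
  7     1,500.00       839.2341     5,874.6390
  8    51,500.00    26,519.7474   212,157.9795
  Σ                 34,158.6591   240,193.1065
P = 34,158.6591; D_Mac = 7.03169 yrs; D_mod = 6.47187 yrs.
DV01 ≈ 6.47187 × 34,158.6591 × 0.0001 = 22.107051.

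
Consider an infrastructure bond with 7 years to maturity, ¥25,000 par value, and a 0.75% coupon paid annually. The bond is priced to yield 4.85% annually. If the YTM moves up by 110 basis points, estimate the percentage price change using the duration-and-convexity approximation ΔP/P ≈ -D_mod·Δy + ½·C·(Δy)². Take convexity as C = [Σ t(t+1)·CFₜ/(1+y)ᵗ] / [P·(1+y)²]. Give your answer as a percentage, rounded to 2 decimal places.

-6.85%

With y = 0.0485:
  t   CF        PV=CF/(1+0.0485)^t    t·PV        t(t+1)·PV
  1       187.50       178.8269       178.8269         357.6538
  2       187.50       170.5550       341.1100       1,023.3299
  3       187.50       162.6657       487.9971       1,951.9883
  4       187.50       155.1413       620.5654       3,102.8268
  5       187.50       147.9650       739.8252       4,438.9510
  6       187.50       141.1207       846.7241       5,927.0686
  7    25,187.50    18,080.3161   126,562.2129   1,012,497.7036
  Σ                 19,036.5908   129,777.2615   1,029,299.5220
P = 19,036.5908; D_Mac = 6.81725 yrs; D_mod = 6.50191 yrs; C = 49.18308.
Duration effect: -6.50191 × (+0.011) = -0.071521
Convexity effect: 0.5 × 49.18308 × (0.011)² = +0.0029756
ΔP/P ≈ -0.071521 + 0.0029756 = -0.068545 = -6.8545%.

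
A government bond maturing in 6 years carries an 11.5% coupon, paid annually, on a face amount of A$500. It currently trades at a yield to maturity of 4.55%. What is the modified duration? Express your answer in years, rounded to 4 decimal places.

Periodic yield y = 0.0455. First find Macaulay duration:
  t   CF        PV=CF/(1+0.0455)^t    t·PV
  1        57.50        54.9976        54.9976
  2        57.50        52.6041       105.2082
  3        57.50        50.3148       150.9444
  4        57.50        48.1251       192.5004
  5        57.50        46.0307       230.1535
  6       557.50       426.8749     2,561.2496
  Σ                    678.9473     3,295.0538
P = 678.9473; Macaulay duration = 3,295.0538 / 678.9473 = 4.85318 years.
Modified duration = D_Mac / (1 + y) = 4.85318 / 1.0455 = 4.64197 years.

4.6420 years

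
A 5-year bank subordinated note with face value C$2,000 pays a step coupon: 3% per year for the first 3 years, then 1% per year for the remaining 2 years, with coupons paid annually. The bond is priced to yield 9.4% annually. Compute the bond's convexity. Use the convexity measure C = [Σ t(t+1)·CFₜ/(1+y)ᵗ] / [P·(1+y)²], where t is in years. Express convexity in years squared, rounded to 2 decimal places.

With y = 0.094:
  t   CF        PV=CF/(1+0.094)^t    t·PV        t(t+1)·PV
  1        60.00        54.8446        54.8446         109.6892
  2        60.00        50.1322       100.2644         300.7931
  3        60.00        45.8247       137.4740         549.8960
  4        20.00        13.9624        55.8497         279.2484
  5     2,020.00     1,289.0351     6,445.1757      38,671.0544
  Σ                  1,453.7990     6,793.6084      39,910.6811
P = 1,453.7990.
Convexity = Σ t(t+1)·PV / [P·(1+y)²] = 39,910.6811 / (1,453.7990 × 1.196836) = 22.93771.

22.94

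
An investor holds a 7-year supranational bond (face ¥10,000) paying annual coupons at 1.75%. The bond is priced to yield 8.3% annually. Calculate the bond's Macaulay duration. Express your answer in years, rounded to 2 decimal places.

6.55 years

Periodic yield y = 0.083. Discount each cash flow and weight by its year:
  t   CF        PV=CF/(1+0.083)^t    t·PV
  1       175.00       161.5882       161.5882
  2       175.00       149.2042       298.4085
  3       175.00       137.7694       413.3081
  4       175.00       127.2109       508.8435
  5       175.00       117.4616       587.3078
  6       175.00       108.4594       650.7566
  7    10,175.00     5,822.8449    40,759.9142
  Σ                  6,624.5385    43,380.1268
Price P = Σ PV = 6,624.5385.
Macaulay duration = Σ(t·PV) / P = 43,380.1268 / 6,624.5385 = 6.54840 years.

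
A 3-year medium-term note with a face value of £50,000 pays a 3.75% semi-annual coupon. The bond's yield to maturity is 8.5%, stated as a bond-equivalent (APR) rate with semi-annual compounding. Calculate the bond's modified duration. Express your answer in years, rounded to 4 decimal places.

2.7379 years

Periodic yield y = 0.0425. First find Macaulay duration:
  t   CF        PV=CF/(1+0.0425)^t    t·PV
  1       937.50       899.2806       899.2806
  2       937.50       862.6193     1,725.2385
  3       937.50       827.4525     2,482.3576
  4       937.50       793.7194     3,174.8778
  5       937.50       761.3616     3,806.8079
  6    50,937.50    39,680.8754   238,085.2522
  Σ                 43,825.3088   250,173.8146
P = 43,825.3088; Macaulay duration = 250,173.8146 / 43,825.3088 = 5.70843 half-year periods = 2.85422 years.
Modified duration = D_Mac / (1 + y) = 2.85422 / 1.0425 = 2.73786 years.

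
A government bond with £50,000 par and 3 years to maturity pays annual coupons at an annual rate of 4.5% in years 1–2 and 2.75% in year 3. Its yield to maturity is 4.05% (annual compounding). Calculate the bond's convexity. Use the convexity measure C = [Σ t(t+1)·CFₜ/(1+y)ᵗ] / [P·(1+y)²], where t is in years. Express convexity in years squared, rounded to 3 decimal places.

With y = 0.0405:
  t   CF        PV=CF/(1+0.0405)^t    t·PV        t(t+1)·PV
  1     2,250.00     2,162.4219     2,162.4219       4,324.8438
  2     2,250.00     2,078.2527     4,156.5054      12,469.5161
  3    51,375.00    45,606.3779   136,819.1336     547,276.5344
  Σ                 49,847.0525   143,138.0609     564,070.8943
P = 49,847.0525.
Convexity = Σ t(t+1)·PV / [P·(1+y)²] = 564,070.8943 / (49,847.0525 × 1.082640) = 10.45226.

10.452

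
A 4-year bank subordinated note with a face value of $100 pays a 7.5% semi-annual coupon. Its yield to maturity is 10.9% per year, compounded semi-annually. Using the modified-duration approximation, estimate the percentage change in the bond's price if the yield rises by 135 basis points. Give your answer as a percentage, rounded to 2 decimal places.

Periodic yield y = 0.0545. Modified duration first:
  t   CF        PV=CF/(1+0.0545)^t    t·PV
  1         3.75         3.5562         3.5562
  2         3.75         3.3724         6.7448
  3         3.75         3.1981         9.5943
  4         3.75         3.0328        12.1312
  5         3.75         2.8761        14.3803
  6         3.75         2.7274        16.3645
  7         3.75         2.5865        18.1052
  8       103.75        67.8602       542.8820
  Σ                     89.2097       623.7585
P = 89.2097; D_Mac = 6.99205 half-year periods = 3.49603 yrs; D_mod = 3.49603/(1+0.0545) = 3.31534 yrs.
ΔP/P ≈ -D_mod · Δy = -3.31534 × (+0.0135) = -0.044757 = -4.4757%.

-4.48%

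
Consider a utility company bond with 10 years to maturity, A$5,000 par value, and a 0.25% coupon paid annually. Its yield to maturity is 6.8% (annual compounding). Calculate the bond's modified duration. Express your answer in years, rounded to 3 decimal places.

9.207 years

Periodic yield y = 0.068. First find Macaulay duration:
  t   CF        PV=CF/(1+0.068)^t    t·PV
  1        12.50        11.7041        11.7041
  2        12.50        10.9589        21.9178
  3        12.50        10.2612        30.7835
  4        12.50         9.6078        38.4313
  5        12.50         8.9961        44.9804
  6        12.50         8.4233        50.5398
  7        12.50         7.8870        55.2089
  8        12.50         7.3848        59.0786
  9        12.50         6.9146        62.2316
  10    5,012.50     2,596.2222    25,962.2220
  Σ                  2,678.3600    26,337.0981
P = 2,678.3600; Macaulay duration = 26,337.0981 / 2,678.3600 = 9.83329 years.
Modified duration = D_Mac / (1 + y) = 9.83329 / 1.068 = 9.20720 years.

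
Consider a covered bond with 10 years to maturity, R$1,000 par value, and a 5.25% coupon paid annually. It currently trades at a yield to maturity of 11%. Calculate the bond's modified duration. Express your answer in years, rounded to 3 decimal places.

Periodic yield y = 0.11. First find Macaulay duration:
  t   CF        PV=CF/(1+0.11)^t    t·PV
  1        52.50        47.2973        47.2973
  2        52.50        42.6102        85.2204
  3        52.50        38.3875       115.1626
  4        52.50        34.5834       138.3335
  5        52.50        31.1562       155.7810
  6        52.50        28.0686       168.4119
  7        52.50        25.2871       177.0095
  8        52.50        22.7811       182.2491
  9        52.50        20.5236       184.7120
  10    1,052.50       370.6742     3,706.7416
  Σ                    661.3692     4,960.9188
P = 661.3692; Macaulay duration = 4,960.9188 / 661.3692 = 7.50098 years.
Modified duration = D_Mac / (1 + y) = 7.50098 / 1.11 = 6.75764 years.

6.758 years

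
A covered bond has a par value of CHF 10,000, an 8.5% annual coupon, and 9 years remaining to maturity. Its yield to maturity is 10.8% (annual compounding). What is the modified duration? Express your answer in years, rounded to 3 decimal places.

5.827 years

Periodic yield y = 0.108. First find Macaulay duration:
  t   CF        PV=CF/(1+0.108)^t    t·PV
  1       850.00       767.1480       767.1480
  2       850.00       692.3719     1,384.7437
  3       850.00       624.8843     1,874.6530
  4       850.00       563.9750     2,255.9002
  5       850.00       509.0027     2,545.0137
  6       850.00       459.3888     2,756.3325
  7       850.00       414.6108     2,902.2755
  8       850.00       374.1975     2,993.5797
  9    10,850.00     4,310.9392    38,798.4525
  Σ                  8,716.5182    56,278.0990
P = 8,716.5182; Macaulay duration = 56,278.0990 / 8,716.5182 = 6.45649 years.
Modified duration = D_Mac / (1 + y) = 6.45649 / 1.108 = 5.82716 years.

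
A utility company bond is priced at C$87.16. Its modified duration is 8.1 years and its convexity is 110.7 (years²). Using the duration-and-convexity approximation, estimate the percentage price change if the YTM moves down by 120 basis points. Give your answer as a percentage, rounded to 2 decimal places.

Duration effect: -D_mod·Δy = -8.1 × (-0.012) = +0.097200
Convexity effect: ½·C·(Δy)² = 0.5 × 110.7 × (-0.012)² = +0.0079704
ΔP/P ≈ +0.097200 + 0.0079704 = +0.1051704
= +10.51704%.

+10.52%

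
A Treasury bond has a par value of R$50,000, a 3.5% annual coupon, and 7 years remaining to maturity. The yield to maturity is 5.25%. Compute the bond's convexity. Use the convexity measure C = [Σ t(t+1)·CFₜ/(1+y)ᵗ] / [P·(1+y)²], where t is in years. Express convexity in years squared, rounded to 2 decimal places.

With y = 0.0525:
  t   CF        PV=CF/(1+0.0525)^t    t·PV        t(t+1)·PV
  1     1,750.00     1,662.7078     1,662.7078       3,325.4157
  2     1,750.00     1,579.7699     3,159.5398       9,478.6195
  3     1,750.00     1,500.9690     4,502.9071      18,011.6285
  4     1,750.00     1,426.0989     5,704.3954      28,521.9771
  5     1,750.00     1,354.9633     6,774.8164      40,648.8984
  6     1,750.00     1,287.3760     7,724.2562      54,069.7936
  7    51,750.00    36,170.5925   253,194.1473   2,025,553.1786
  Σ                 44,982.4774   282,722.7702   2,179,609.5114
P = 44,982.4774.
Convexity = Σ t(t+1)·PV / [P·(1+y)²] = 2,179,609.5114 / (44,982.4774 × 1.107756) = 43.74124.

43.74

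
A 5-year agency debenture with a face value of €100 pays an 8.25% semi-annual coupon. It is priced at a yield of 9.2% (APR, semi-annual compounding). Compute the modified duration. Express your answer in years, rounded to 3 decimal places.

3.995 years

Periodic yield y = 0.046. First find Macaulay duration:
  t   CF        PV=CF/(1+0.046)^t    t·PV
  1        4.125         3.9436         3.9436
  2        4.125         3.7702         7.5403
  3        4.125         3.6044        10.8131
  4        4.125         3.4459        13.7834
  5        4.125         3.2943        16.4716
  6        4.125         3.1494        18.8967
  7        4.125         3.0109        21.0766
  8        4.125         2.8785        23.0282
  9        4.125         2.7519        24.7675
  10     104.125        66.4107       664.1072
  Σ                     96.2599       804.4281
P = 96.2599; Macaulay duration = 804.4281 / 96.2599 = 8.35684 half-year periods = 4.17842 years.
Modified duration = D_Mac / (1 + y) = 4.17842 / 1.046 = 3.99466 years.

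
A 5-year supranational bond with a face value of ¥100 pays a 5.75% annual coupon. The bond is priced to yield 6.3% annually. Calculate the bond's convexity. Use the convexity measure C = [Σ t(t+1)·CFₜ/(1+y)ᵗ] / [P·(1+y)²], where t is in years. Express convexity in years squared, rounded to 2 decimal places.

22.88

With y = 0.063:
  t   CF        PV=CF/(1+0.063)^t    t·PV        t(t+1)·PV
  1         5.75         5.4092         5.4092          10.8184
  2         5.75         5.0886        10.1773          30.5318
  3         5.75         4.7871        14.3612          57.4446
  4         5.75         4.5033        18.0134          90.0668
  5       105.75        77.9137       389.5687       2,337.4122
  Σ                     97.7020       437.5297       2,526.2739
P = 97.7020.
Convexity = Σ t(t+1)·PV / [P·(1+y)²] = 2,526.2739 / (97.7020 × 1.129969) = 22.88287.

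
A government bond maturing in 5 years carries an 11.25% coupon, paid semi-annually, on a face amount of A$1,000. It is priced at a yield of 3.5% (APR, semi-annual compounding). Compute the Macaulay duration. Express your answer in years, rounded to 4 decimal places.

4.1214 years

Periodic yield y = 0.0175. Discount each cash flow and weight by its period:
  t   CF        PV=CF/(1+0.0175)^t    t·PV
  1        56.25        55.2826        55.2826
  2        56.25        54.3317       108.6635
  3        56.25        53.3973       160.1919
  4        56.25        52.4789       209.9157
  5        56.25        51.5763       257.8817
  6        56.25        50.6893       304.1356
  7        56.25        49.8175       348.7222
  8        56.25        48.9607       391.6852
  9        56.25        48.1186       433.0672
  10    1,056.25       888.0196     8,880.1958
  Σ                  1,352.6724    11,149.7413
Price P = Σ PV = 1,352.6724.
Macaulay duration = Σ(t·PV) / P = 11,149.7413 / 1,352.6724 = 8.24275 half-year periods.
In years: 8.24275 / 2 = 4.12138 years.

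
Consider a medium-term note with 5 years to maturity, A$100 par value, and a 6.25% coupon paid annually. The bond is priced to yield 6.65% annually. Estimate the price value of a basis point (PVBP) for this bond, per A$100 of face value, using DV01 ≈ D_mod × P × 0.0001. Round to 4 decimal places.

A$0.0409

Periodic yield y = 0.0665.
  t   CF        PV=CF/(1+0.0665)^t    t·PV
  1         6.25         5.8603         5.8603
  2         6.25         5.4949        10.9898
  3         6.25         5.1523        15.4568
  4         6.25         4.8310        19.3240
  5       106.25        77.0060       385.0301
  Σ                     98.3444       436.6609
P = 98.3444; D_Mac = 4.44012 yrs; D_mod = 4.16326 yrs.
DV01 ≈ 4.16326 × 98.3444 × 0.0001 = 0.040943.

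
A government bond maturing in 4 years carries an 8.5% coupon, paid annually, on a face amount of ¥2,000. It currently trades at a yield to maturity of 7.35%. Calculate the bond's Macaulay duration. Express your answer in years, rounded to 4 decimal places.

Periodic yield y = 0.0735. Discount each cash flow and weight by its year:
  t   CF        PV=CF/(1+0.0735)^t    t·PV
  1       170.00       158.3605       158.3605
  2       170.00       147.5179       295.0359
  3       170.00       137.4177       412.2532
  4     2,170.00     1,633.9981     6,535.9923
  Σ                  2,077.2942     7,401.6418
Price P = Σ PV = 2,077.2942.
Macaulay duration = Σ(t·PV) / P = 7,401.6418 / 2,077.2942 = 3.56312 years.

3.5631 years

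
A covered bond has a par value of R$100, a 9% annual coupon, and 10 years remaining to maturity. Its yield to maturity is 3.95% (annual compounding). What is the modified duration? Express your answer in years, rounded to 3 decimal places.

7.215 years

Periodic yield y = 0.0395. First find Macaulay duration:
  t   CF        PV=CF/(1+0.0395)^t    t·PV
  1         9.00         8.6580         8.6580
  2         9.00         8.3290        16.6580
  3         9.00         8.0125        24.0376
  4         9.00         7.7081        30.8322
  5         9.00         7.4152        37.0758
  6         9.00         7.1334        42.8003
  7         9.00         6.8623        48.0362
  8         9.00         6.6016        52.8125
  9         9.00         6.3507        57.1564
  10      109.00        73.9915       739.9145
  Σ                    141.0622     1,057.9815
P = 141.0622; Macaulay duration = 1,057.9815 / 141.0622 = 7.50011 years.
Modified duration = D_Mac / (1 + y) = 7.50011 / 1.0395 = 7.21511 years.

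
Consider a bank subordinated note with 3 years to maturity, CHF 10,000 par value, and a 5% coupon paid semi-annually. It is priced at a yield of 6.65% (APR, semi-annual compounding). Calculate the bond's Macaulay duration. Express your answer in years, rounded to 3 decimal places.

2.818 years

Periodic yield y = 0.03325. Discount each cash flow and weight by its period:
  t   CF        PV=CF/(1+0.03325)^t    t·PV
  1       250.00       241.9550       241.9550
  2       250.00       234.1689       468.3378
  3       250.00       226.6333       679.9000
  4       250.00       219.3403       877.3610
  5       250.00       212.2819     1,061.4094
  6    10,250.00     8,423.4768    50,540.8605
  Σ                  9,557.8561    53,869.8237
Price P = Σ PV = 9,557.8561.
Macaulay duration = Σ(t·PV) / P = 53,869.8237 / 9,557.8561 = 5.63618 half-year periods.
In years: 5.63618 / 2 = 2.81809 years.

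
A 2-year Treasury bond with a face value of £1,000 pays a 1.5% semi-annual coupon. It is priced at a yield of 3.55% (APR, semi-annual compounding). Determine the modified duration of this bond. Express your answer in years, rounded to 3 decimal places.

Periodic yield y = 0.01775. First find Macaulay duration:
  t   CF        PV=CF/(1+0.01775)^t    t·PV
  1         7.50         7.3692         7.3692
  2         7.50         7.2407        14.4813
  3         7.50         7.1144        21.3432
  4     1,007.50       939.0325     3,756.1299
  Σ                    960.7567     3,799.3236
P = 960.7567; Macaulay duration = 3,799.3236 / 960.7567 = 3.95451 half-year periods = 1.97726 years.
Modified duration = D_Mac / (1 + y) = 1.97726 / 1.01775 = 1.94277 years.

1.943 years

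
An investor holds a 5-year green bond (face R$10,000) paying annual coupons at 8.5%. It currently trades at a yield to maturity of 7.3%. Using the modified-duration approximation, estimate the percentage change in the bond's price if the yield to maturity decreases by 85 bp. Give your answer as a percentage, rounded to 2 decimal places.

Periodic yield y = 0.073. Modified duration first:
  t   CF        PV=CF/(1+0.073)^t    t·PV
  1       850.00       792.1715       792.1715
  2       850.00       738.2772     1,476.5545
  3       850.00       688.0496     2,064.1489
  4       850.00       641.2392     2,564.9566
  5    10,850.00     7,628.3591    38,141.7954
  Σ                 10,488.0966    45,039.6269
P = 10,488.0966; D_Mac = 4.29436 yrs; D_mod = 4.29436/(1+0.073) = 4.00220 yrs.
ΔP/P ≈ -D_mod · Δy = -4.00220 × (-0.0085) = +0.034019 = +3.4019%.

+3.40%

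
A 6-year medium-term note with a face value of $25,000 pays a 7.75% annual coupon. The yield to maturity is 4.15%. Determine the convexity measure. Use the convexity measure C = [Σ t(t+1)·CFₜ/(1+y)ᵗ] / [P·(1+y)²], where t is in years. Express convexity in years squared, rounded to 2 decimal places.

31.10

With y = 0.0415:
  t   CF        PV=CF/(1+0.0415)^t    t·PV        t(t+1)·PV
  1     1,937.50     1,860.2976     1,860.2976       3,720.5953
  2     1,937.50     1,786.1715     3,572.3431      10,717.0292
  3     1,937.50     1,714.9991     5,144.9972      20,579.9888
  4     1,937.50     1,646.6626     6,586.6503      32,933.2514
  5     1,937.50     1,581.0490     7,905.2452      47,431.4711
  6    26,937.50    21,105.7914   126,634.7485     886,443.2395
  Σ                 29,694.9713   151,704.2819   1,001,825.5753
P = 29,694.9713.
Convexity = Σ t(t+1)·PV / [P·(1+y)²] = 1,001,825.5753 / (29,694.9713 × 1.084722) = 31.10217.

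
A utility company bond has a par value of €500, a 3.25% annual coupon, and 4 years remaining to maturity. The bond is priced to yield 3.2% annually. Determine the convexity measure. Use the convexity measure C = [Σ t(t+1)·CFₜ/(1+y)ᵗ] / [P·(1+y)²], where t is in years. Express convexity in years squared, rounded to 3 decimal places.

17.626

With y = 0.032:
  t   CF        PV=CF/(1+0.032)^t    t·PV        t(t+1)·PV
  1        16.25        15.7461        15.7461          31.4922
  2        16.25        15.2579        30.5157          91.5472
  3        16.25        14.7848        44.3543         177.4171
  4       516.25       455.1361     1,820.5444       9,102.7218
  Σ                    500.9248     1,911.1605       9,403.1784
P = 500.9248.
Convexity = Σ t(t+1)·PV / [P·(1+y)²] = 9,403.1784 / (500.9248 × 1.065024) = 17.62555.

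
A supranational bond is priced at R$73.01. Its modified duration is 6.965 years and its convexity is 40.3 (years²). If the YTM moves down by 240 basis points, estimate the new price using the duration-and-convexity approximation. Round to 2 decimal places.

R$86.06

Duration effect: -D_mod·Δy = -6.965 × (-0.024) = +0.167160
Convexity effect: ½·C·(Δy)² = 0.5 × 40.3 × (-0.024)² = +0.0116064
ΔP/P ≈ +0.167160 + 0.0116064 = +0.1787664
New price ≈ 73.01 × (1 + 0.1787664) = 86.061734864.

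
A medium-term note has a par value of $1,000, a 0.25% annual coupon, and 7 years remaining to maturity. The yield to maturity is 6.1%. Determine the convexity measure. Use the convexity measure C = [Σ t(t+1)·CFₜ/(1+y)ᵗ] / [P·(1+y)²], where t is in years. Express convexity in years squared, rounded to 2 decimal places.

With y = 0.061:
  t   CF        PV=CF/(1+0.061)^t    t·PV        t(t+1)·PV
  1         2.50         2.3563         2.3563           4.7125
  2         2.50         2.2208         4.4416          13.3248
  3         2.50         2.0931         6.2794          25.1174
  4         2.50         1.9728         7.8911          39.4556
  5         2.50         1.8594         9.2968          55.7807
  6         2.50         1.7525        10.5148          73.6033
  7     1,002.50       662.3335     4,636.3342      37,090.6736
  Σ                    674.5882     4,677.1141      37,302.6680
P = 674.5882.
Convexity = Σ t(t+1)·PV / [P·(1+y)²] = 37,302.6680 / (674.5882 × 1.125721) = 49.12136.

49.12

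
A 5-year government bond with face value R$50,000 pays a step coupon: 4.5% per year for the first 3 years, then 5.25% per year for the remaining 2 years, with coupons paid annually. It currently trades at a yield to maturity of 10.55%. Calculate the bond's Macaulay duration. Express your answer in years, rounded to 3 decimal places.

Periodic yield y = 0.1055. Discount each cash flow and weight by its year:
  t   CF        PV=CF/(1+0.1055)^t    t·PV
  1     2,250.00     2,035.2782     2,035.2782
  2     2,250.00     1,841.0476     3,682.0953
  3     2,250.00     1,665.3529     4,996.0587
  4     2,625.00     1,757.4959     7,029.9836
  5    52,625.00    31,871.1970   159,355.9848
  Σ                 39,170.3715   177,099.4005
Price P = Σ PV = 39,170.3715.
Macaulay duration = Σ(t·PV) / P = 177,099.4005 / 39,170.3715 = 4.52126 years.

4.521 years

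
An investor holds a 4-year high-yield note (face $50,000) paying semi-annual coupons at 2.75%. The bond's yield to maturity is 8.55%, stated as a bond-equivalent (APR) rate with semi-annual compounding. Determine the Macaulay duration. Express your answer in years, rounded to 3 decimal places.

Periodic yield y = 0.04275. Discount each cash flow and weight by its period:
  t   CF        PV=CF/(1+0.04275)^t    t·PV
  1       687.50       659.3143       659.3143
  2       687.50       632.2842     1,264.5683
  3       687.50       606.3622     1,819.0865
  4       687.50       581.5029     2,326.0117
  5       687.50       557.6628     2,788.3142
  6       687.50       534.8001     3,208.8008
  7       687.50       512.8747     3,590.1232
  8    50,687.50    36,262.6287   290,101.0298
  Σ                 40,347.4300   305,757.2489
Price P = Σ PV = 40,347.4300.
Macaulay duration = Σ(t·PV) / P = 305,757.2489 / 40,347.4300 = 7.57811 half-year periods.
In years: 7.57811 / 2 = 3.78905 years.

3.789 years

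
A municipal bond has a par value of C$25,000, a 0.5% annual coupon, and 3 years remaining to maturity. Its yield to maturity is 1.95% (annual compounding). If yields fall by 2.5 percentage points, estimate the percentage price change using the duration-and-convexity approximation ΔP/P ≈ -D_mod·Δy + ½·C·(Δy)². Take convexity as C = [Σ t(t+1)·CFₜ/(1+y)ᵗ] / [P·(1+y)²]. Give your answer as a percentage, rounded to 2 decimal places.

With y = 0.0195:
  t   CF        PV=CF/(1+0.0195)^t    t·PV        t(t+1)·PV
  1       125.00       122.6091       122.6091         245.2182
  2       125.00       120.2640       240.5279         721.5838
  3    25,125.00    23,710.7002    71,132.1007     284,528.4029
  Σ                 23,953.5733    71,495.2378     285,495.2050
P = 23,953.5733; D_Mac = 2.98474 yrs; D_mod = 2.92765 yrs; C = 11.46711.
Duration effect: -2.92765 × (-0.025) = +0.073191
Convexity effect: 0.5 × 11.46711 × (-0.025)² = +0.0035835
ΔP/P ≈ +0.073191 + 0.0035835 = +0.076775 = +7.6775%.

+7.68%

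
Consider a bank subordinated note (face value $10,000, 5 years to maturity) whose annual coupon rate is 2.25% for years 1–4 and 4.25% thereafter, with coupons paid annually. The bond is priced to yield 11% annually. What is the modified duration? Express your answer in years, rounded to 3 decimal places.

4.264 years

Periodic yield y = 0.11. First find Macaulay duration:
  t   CF        PV=CF/(1+0.11)^t    t·PV
  1       225.00       202.7027       202.7027
  2       225.00       182.6150       365.2301
  3       225.00       164.5181       493.5542
  4       225.00       148.2145       592.8579
  5    10,425.00     6,186.7301    30,933.6505
  Σ                  6,884.7804    32,587.9953
P = 6,884.7804; Macaulay duration = 32,587.9953 / 6,884.7804 = 4.73334 years.
Modified duration = D_Mac / (1 + y) = 4.73334 / 1.11 = 4.26427 years.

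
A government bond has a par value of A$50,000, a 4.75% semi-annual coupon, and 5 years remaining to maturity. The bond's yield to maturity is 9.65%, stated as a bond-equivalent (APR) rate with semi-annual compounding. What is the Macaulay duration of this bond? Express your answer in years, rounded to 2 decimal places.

4.44 years

Periodic yield y = 0.04825. Discount each cash flow and weight by its period:
  t   CF        PV=CF/(1+0.04825)^t    t·PV
  1     1,187.50     1,132.8404     1,132.8404
  2     1,187.50     1,080.6968     2,161.3937
  3     1,187.50     1,030.9533     3,092.8600
  4     1,187.50       983.4995     3,933.9979
  5     1,187.50       938.2299     4,691.1494
  6     1,187.50       895.0440     5,370.2641
  7     1,187.50       853.8459     5,976.9216
  8     1,187.50       814.5442     6,516.3535
  9     1,187.50       777.0515     6,993.4631
  10   51,187.50    31,953.2626   319,532.6258
  Σ                 40,459.9682   359,401.8696
Price P = Σ PV = 40,459.9682.
Macaulay duration = Σ(t·PV) / P = 359,401.8696 / 40,459.9682 = 8.88290 half-year periods.
In years: 8.88290 / 2 = 4.44145 years.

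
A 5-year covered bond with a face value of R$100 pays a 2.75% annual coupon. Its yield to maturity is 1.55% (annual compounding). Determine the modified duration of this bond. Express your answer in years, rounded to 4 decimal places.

Periodic yield y = 0.0155. First find Macaulay duration:
  t   CF        PV=CF/(1+0.0155)^t    t·PV
  1         2.75         2.7080         2.7080
  2         2.75         2.6667         5.3334
  3         2.75         2.6260         7.8780
  4         2.75         2.5859        10.3436
  5       102.75        95.1442       475.7209
  Σ                    105.7308       501.9839
P = 105.7308; Macaulay duration = 501.9839 / 105.7308 = 4.74775 years.
Modified duration = D_Mac / (1 + y) = 4.74775 / 1.0155 = 4.67529 years.

4.6753 years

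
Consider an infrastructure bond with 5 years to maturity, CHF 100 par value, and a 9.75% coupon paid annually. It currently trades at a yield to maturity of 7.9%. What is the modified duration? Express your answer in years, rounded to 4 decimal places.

3.9092 years

Periodic yield y = 0.079. First find Macaulay duration:
  t   CF        PV=CF/(1+0.079)^t    t·PV
  1         9.75         9.0361         9.0361
  2         9.75         8.3746        16.7491
  3         9.75         7.7614        23.2842
  4         9.75         7.1931        28.7726
  5       109.75        75.0408       375.2039
  Σ                    107.4060       453.0459
P = 107.4060; Macaulay duration = 453.0459 / 107.4060 = 4.21807 years.
Modified duration = D_Mac / (1 + y) = 4.21807 / 1.079 = 3.90924 years.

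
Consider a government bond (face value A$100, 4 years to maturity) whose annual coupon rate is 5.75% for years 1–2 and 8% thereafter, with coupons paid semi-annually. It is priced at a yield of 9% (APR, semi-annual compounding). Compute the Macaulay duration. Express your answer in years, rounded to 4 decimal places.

Periodic yield y = 0.045. Discount each cash flow and weight by its period:
  t   CF        PV=CF/(1+0.045)^t    t·PV
  1        2.875         2.7512         2.7512
  2        2.875         2.6327         5.2654
  3        2.875         2.5194         7.5581
  4        2.875         2.4109         9.6435
  5        4.000         3.2098        16.0490
  6        4.000         3.0716        18.4295
  7        4.000         2.9393        20.5752
  8      104.000        73.1313       585.0500
  Σ                     92.6661       665.3219
Price P = Σ PV = 92.6661.
Macaulay duration = Σ(t·PV) / P = 665.3219 / 92.6661 = 7.17978 half-year periods.
In years: 7.17978 / 2 = 3.58989 years.

3.5899 years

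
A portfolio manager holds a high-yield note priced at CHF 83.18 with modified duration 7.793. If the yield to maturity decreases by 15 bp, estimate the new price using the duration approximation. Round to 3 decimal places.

Duration approximation: ΔP/P ≈ -D_mod · Δy = -7.793 × (-0.0015) = +0.0116895.
New price ≈ 83.18 × (1 + 0.0116895) = 84.15233261.

CHF 84.152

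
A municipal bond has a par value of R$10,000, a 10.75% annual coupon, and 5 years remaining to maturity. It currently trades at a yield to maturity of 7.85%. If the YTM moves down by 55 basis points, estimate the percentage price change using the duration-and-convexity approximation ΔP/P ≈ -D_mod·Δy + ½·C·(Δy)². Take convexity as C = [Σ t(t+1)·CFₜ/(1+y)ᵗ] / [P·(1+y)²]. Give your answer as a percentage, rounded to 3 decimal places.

With y = 0.0785:
  t   CF        PV=CF/(1+0.0785)^t    t·PV        t(t+1)·PV
  1     1,075.00       996.7548       996.7548       1,993.5095
  2     1,075.00       924.2047     1,848.4094       5,545.2281
  3     1,075.00       856.9353     2,570.8058      10,283.2232
  4     1,075.00       794.5621     3,178.2486      15,891.2428
  5    11,075.00     7,590.0212    37,950.1059     227,700.6353
  Σ                 11,162.4780    46,544.3244     261,413.8389
P = 11,162.4780; D_Mac = 4.16971 yrs; D_mod = 3.86621 yrs; C = 20.13389.
Duration effect: -3.86621 × (-0.0055) = +0.021264
Convexity effect: 0.5 × 20.13389 × (-0.0055)² = +0.0003045
ΔP/P ≈ +0.021264 + 0.0003045 = +0.021569 = +2.1569%.

+2.157%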